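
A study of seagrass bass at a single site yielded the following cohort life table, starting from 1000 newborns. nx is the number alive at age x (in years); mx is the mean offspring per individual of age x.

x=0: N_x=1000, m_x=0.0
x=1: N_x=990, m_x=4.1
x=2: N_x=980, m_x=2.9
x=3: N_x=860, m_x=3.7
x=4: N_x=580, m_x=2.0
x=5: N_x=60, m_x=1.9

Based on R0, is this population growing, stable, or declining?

growing

lx = nx/n0 = nx/1000: 1, 0.99, 0.98, 0.86, 0.58, 0.06
R0 = Σ lx·mx = 0 + 4.059 + 2.842 + 3.182 + 1.16 + 0.114 = 11.357
R0 > 1, so the population is growing.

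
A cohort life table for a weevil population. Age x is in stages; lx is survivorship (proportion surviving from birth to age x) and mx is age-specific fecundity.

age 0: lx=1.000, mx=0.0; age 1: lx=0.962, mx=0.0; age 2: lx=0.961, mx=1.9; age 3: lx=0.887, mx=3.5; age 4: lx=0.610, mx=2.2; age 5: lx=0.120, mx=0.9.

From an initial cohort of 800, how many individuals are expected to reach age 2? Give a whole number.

Expected survivors = N0 · l_2 = 800 × 0.961 = 768.8 → 769

769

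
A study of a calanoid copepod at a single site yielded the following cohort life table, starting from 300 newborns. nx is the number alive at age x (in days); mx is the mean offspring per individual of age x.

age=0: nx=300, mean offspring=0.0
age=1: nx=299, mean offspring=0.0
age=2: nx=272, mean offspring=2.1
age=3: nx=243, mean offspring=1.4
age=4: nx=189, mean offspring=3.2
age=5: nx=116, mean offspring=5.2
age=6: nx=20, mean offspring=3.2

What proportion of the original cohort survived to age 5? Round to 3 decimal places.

0.387

l_5 = n_5/n_0 = 116/300 = 0.386667… → 0.387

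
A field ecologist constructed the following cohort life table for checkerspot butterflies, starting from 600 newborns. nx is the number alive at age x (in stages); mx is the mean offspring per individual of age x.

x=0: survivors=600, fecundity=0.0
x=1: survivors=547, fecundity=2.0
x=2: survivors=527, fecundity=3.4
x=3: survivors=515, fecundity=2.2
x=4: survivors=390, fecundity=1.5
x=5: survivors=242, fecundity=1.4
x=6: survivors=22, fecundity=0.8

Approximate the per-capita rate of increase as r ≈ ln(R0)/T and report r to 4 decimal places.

lx = nx/n0 = nx/600: 1, 0.91167…, 0.87833…, 0.85833…, 0.65, 0.40333…, 0.03667…
R0 = Σ lx·mx = 0 + 1.82333… + 2.98633… + 1.88833… + 0.975 + 0.56467… + 0.02933… = 8.267…
Σ x·lx·mx = 20.360333…; T = 20.360333…/8.267… = 2.46284…
r ≈ ln(R0)/T = ln(8.267…)/2.46284… = 0.857655… → 0.8577

0.8577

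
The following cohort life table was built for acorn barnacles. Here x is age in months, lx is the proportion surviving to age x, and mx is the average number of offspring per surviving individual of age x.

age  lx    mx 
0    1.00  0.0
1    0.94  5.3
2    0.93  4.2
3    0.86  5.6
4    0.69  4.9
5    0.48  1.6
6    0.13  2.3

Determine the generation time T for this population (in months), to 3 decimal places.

2.556

lx·mx: 0, 4.982, 3.906, 4.816, 3.381, 0.768, 0.299 → R0 = 18.152
x·lx·mx: 0, 4.982, 7.812, 14.448, 13.524, 3.84, 1.794 → Σ = 46.4
T = 46.4 / 18.152 = 2.556192… → 2.556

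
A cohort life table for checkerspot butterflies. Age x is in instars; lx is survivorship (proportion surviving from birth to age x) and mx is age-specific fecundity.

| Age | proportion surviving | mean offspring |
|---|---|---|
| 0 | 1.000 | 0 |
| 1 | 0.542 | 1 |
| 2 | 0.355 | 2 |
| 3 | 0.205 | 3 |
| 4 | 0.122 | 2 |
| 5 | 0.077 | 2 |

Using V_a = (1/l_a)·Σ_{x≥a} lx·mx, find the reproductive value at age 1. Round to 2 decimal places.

lx·mx for x ≥ 1: 0.542, 0.71, 0.615, 0.244, 0.154 → sum = 2.265
V_1 = 2.265 / l_1 = 2.265 / 0.542 = 4.178967… → 4.18

4.18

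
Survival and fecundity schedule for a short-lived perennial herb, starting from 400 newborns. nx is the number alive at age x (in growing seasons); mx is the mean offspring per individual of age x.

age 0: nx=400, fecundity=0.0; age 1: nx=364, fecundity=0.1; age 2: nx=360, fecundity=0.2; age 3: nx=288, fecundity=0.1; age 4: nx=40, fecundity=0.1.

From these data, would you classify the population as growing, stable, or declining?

lx = nx/n0 = nx/400: 1, 0.91, 0.9, 0.72, 0.1
R0 = Σ lx·mx = 0 + 0.091 + 0.18 + 0.072 + 0.01 = 0.353
R0 < 1, so the population is declining.

declining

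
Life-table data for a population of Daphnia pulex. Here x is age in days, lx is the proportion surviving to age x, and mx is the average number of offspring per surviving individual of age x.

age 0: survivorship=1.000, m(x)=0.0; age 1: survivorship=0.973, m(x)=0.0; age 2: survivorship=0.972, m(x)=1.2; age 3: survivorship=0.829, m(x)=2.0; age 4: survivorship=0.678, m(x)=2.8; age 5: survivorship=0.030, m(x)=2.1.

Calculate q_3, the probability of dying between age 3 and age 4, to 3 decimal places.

0.182

q_3 = (l_3 − l_4) / l_3 = (0.829 − 0.678) / 0.829
     = 0.151 / 0.829 = 0.182147… → 0.182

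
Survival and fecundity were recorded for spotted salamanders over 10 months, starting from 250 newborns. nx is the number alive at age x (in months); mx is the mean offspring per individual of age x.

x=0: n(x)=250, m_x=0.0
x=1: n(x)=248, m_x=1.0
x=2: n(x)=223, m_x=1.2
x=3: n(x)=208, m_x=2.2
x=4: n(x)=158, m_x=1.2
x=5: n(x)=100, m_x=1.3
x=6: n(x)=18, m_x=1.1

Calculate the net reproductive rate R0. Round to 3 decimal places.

5.250

lx = nx/n0 = nx/250: 1, 0.992, 0.892, 0.832, 0.632, 0.4, 0.072
lx·mx by age: 0, 0.992, 1.0704, 1.8304, 0.7584, 0.52, 0.0792
R0 = Σ lx·mx = 5.2504 → 5.250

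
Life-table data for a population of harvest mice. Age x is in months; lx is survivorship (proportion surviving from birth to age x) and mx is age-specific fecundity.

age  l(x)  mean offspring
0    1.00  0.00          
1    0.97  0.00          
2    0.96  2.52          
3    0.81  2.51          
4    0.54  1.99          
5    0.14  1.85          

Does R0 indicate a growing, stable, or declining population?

R0 = Σ lx·mx = 0 + 0 + 2.4192 + 2.0331 + 1.0746 + 0.259 = 5.7859
R0 > 1, so the population is growing.

growing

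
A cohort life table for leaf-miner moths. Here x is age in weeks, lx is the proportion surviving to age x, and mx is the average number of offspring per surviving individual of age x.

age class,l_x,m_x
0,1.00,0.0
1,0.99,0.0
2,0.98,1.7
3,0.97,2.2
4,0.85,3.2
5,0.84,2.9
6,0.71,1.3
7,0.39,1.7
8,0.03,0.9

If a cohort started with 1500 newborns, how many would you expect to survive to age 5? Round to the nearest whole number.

Expected survivors = N0 · l_5 = 1500 × 0.84 = 1260 → 1260

1260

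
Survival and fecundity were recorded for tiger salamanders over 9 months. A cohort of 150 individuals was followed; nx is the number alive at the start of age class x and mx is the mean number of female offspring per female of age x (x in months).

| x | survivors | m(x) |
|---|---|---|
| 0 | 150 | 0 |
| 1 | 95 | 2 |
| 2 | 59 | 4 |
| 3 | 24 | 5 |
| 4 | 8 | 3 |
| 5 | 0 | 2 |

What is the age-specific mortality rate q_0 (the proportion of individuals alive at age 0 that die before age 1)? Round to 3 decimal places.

0.367

lx = nx/n0 = nx/150: 1, 0.63333…, 0.39333…, 0.16, 0.05333…, 0
q_0 = (l_0 − l_1) / l_0 = (1 − 0.633333…) / 1
     = 0.366667… / 1 = 0.366667… → 0.367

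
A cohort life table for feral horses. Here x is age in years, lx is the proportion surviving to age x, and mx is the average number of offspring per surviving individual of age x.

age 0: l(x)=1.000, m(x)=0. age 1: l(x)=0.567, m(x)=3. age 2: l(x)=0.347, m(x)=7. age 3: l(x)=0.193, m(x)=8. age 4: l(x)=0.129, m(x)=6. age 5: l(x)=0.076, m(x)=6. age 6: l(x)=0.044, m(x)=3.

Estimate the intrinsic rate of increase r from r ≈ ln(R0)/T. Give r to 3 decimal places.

R0 = Σ lx·mx = 0 + 1.701 + 2.429 + 1.544 + 0.774 + 0.456 + 0.132 = 7.036
Σ x·lx·mx = 17.359; T = 17.359/7.036 = 2.46717…
r ≈ ln(R0)/T = ln(7.036)/2.46717… = 0.7908… → 0.791

0.791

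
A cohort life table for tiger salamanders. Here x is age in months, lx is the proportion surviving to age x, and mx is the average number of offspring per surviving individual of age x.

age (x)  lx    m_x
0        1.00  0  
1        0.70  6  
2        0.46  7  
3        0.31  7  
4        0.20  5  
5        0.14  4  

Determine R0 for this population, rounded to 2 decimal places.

lx·mx by age: 0, 4.2, 3.22, 2.17, 1, 0.56
R0 = Σ lx·mx = 11.15 → 11.15

11.15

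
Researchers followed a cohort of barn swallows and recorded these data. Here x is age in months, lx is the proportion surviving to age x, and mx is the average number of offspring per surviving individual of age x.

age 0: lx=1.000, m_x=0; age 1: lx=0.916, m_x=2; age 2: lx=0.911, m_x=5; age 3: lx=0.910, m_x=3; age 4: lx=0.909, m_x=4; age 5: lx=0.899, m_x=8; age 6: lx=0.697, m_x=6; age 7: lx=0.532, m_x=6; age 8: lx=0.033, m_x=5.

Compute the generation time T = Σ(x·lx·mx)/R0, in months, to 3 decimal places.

4.308

lx·mx: 0, 1.832, 4.555, 2.73, 3.636, 7.192, 4.182, 3.192, 0.165 → R0 = 27.484
x·lx·mx: 0, 1.832, 9.11, 8.19, 14.544, 35.96, 25.092, 22.344, 1.32 → Σ = 118.392
T = 118.392 / 27.484 = 4.30767… → 4.308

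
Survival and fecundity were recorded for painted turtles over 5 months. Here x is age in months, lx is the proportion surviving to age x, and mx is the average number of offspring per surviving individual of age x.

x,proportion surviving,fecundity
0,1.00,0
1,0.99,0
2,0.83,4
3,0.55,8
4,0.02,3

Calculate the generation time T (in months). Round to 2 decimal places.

lx·mx: 0, 0, 3.32, 4.4, 0.06 → R0 = 7.78
x·lx·mx: 0, 0, 6.64, 13.2, 0.24 → Σ = 20.08
T = 20.08 / 7.78 = 2.580977… → 2.58

2.58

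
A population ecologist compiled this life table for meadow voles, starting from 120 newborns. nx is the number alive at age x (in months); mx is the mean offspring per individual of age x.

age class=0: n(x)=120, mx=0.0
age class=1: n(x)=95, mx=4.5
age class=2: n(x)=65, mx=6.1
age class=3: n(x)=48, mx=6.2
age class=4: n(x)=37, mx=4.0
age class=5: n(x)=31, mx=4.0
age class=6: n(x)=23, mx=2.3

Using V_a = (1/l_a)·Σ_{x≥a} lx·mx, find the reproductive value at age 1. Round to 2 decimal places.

15.23

lx = nx/n0 = nx/120: 1, 0.79167…, 0.54167…, 0.4, 0.30833…, 0.25833…, 0.19167…
lx·mx for x ≥ 1: 3.5625…, 3.304167…, 2.48, 1.233333…, 1.033333…, 0.440833… → sum = 12.054167…
V_1 = 12.054167… / l_1 = 12.054167… / 0.791667… = 15.226316… → 15.23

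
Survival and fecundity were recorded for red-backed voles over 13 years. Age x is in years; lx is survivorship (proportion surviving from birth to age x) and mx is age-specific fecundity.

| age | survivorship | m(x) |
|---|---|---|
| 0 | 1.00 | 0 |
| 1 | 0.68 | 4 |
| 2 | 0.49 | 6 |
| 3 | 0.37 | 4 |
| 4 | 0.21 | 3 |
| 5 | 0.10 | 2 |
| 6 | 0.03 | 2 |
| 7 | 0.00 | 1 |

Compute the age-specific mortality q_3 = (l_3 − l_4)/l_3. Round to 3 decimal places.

0.432

q_3 = (l_3 − l_4) / l_3 = (0.37 − 0.21) / 0.37
     = 0.16 / 0.37 = 0.432432… → 0.432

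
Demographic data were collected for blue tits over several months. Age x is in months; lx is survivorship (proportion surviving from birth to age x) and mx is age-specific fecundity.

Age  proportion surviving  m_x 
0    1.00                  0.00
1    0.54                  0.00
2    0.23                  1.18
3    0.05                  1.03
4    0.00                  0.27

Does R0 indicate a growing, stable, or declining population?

R0 = Σ lx·mx = 0 + 0 + 0.2714 + 0.0515 + 0 = 0.3229
R0 < 1, so the population is declining.

declining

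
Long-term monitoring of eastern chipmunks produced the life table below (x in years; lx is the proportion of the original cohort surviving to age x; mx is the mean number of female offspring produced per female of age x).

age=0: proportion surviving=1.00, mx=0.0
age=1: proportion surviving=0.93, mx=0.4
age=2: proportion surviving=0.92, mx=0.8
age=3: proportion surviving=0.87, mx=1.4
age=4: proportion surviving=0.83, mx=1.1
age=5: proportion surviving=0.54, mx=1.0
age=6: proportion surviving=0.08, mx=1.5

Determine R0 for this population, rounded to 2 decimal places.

lx·mx by age: 0, 0.372, 0.736, 1.218, 0.913, 0.54, 0.12
R0 = Σ lx·mx = 3.899 → 3.90

3.90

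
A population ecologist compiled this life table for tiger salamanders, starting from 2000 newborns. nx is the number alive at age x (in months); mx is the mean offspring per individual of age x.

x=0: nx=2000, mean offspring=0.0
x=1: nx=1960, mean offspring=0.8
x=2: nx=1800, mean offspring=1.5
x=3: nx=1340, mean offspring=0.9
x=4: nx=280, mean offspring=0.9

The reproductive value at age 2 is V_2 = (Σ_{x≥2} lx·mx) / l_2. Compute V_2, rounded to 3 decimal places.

lx = nx/n0 = nx/2000: 1, 0.98, 0.9, 0.67, 0.14
lx·mx for x ≥ 2: 1.35, 0.603, 0.126 → sum = 2.079
V_2 = 2.079 / l_2 = 2.079 / 0.9 = 2.31 → 2.310

2.310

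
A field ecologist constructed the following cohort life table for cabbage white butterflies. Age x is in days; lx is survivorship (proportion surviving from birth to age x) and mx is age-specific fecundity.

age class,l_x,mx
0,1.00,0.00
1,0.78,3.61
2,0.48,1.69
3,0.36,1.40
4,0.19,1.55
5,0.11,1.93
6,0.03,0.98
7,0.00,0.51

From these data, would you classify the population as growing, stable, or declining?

growing

R0 = Σ lx·mx = 0 + 2.8158 + 0.8112 + 0.504 + 0.2945 + 0.2123 + 0.0294 + 0 = 4.6672
R0 > 1, so the population is growing.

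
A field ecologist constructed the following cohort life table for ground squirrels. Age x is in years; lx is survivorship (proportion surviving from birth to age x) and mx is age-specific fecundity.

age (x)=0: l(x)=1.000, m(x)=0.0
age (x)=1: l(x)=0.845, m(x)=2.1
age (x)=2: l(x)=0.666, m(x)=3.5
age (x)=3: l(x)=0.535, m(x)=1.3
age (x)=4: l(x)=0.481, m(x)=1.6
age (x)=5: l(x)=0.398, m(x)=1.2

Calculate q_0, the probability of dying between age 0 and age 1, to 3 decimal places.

0.155

q_0 = (l_0 − l_1) / l_0 = (1 − 0.845) / 1
     = 0.155 / 1 = 0.155 → 0.155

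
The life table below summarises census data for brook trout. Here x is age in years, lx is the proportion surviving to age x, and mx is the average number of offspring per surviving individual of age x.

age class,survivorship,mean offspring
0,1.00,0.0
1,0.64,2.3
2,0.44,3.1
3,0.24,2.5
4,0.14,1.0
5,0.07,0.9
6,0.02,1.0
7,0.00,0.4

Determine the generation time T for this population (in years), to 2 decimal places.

lx·mx: 0, 1.472, 1.364, 0.6, 0.14, 0.063, 0.02, 0 → R0 = 3.659
x·lx·mx: 0, 1.472, 2.728, 1.8, 0.56, 0.315, 0.12, 0 → Σ = 6.995
T = 6.995 / 3.659 = 1.911725… → 1.91

1.91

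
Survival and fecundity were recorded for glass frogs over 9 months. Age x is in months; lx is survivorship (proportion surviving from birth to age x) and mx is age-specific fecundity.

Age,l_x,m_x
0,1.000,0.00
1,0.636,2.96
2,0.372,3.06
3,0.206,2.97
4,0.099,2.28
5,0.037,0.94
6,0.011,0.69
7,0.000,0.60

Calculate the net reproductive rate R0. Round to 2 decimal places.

lx·mx by age: 0, 1.88256, 1.13832, 0.61182, 0.22572, 0.03478, 0.00759, 0
R0 = Σ lx·mx = 3.90079 → 3.90

3.90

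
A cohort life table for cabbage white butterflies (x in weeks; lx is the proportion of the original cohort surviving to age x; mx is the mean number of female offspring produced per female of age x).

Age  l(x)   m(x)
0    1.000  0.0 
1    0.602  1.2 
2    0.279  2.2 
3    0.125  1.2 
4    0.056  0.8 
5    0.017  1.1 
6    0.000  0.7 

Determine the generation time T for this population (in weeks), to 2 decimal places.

lx·mx: 0, 0.7224, 0.6138, 0.15, 0.0448, 0.0187, 0 → R0 = 1.5497
x·lx·mx: 0, 0.7224, 1.2276, 0.45, 0.1792, 0.0935, 0 → Σ = 2.6727
T = 2.6727 / 1.5497 = 1.724656… → 1.72

1.72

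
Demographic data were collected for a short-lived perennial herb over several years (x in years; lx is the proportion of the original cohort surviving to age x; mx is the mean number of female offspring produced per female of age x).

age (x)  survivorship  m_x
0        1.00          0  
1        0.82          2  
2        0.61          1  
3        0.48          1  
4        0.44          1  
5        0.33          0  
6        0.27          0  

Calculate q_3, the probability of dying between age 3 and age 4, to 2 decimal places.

q_3 = (l_3 − l_4) / l_3 = (0.48 − 0.44) / 0.48
     = 0.04 / 0.48 = 0.083333… → 0.08

0.08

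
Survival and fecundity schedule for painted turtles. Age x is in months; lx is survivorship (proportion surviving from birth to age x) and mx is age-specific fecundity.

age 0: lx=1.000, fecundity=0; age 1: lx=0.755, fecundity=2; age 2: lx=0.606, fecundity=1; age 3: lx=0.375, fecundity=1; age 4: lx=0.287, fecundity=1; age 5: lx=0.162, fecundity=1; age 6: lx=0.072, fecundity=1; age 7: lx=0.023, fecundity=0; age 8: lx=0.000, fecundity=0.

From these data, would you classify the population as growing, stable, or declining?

growing

R0 = Σ lx·mx = 0 + 1.51 + 0.606 + 0.375 + 0.287 + 0.162 + 0.072 + 0 + 0 = 3.012
R0 > 1, so the population is growing.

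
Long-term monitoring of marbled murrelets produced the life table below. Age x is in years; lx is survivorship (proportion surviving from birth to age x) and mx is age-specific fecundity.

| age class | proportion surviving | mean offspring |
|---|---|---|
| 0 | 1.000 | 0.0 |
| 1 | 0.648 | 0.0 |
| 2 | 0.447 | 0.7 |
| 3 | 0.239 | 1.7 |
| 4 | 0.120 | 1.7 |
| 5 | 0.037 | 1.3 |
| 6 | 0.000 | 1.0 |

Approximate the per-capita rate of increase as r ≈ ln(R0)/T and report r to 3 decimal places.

-0.010

R0 = Σ lx·mx = 0 + 0 + 0.3129 + 0.4063 + 0.204 + 0.0481 + 0 = 0.9713
Σ x·lx·mx = 2.9012; T = 2.9012/0.9713 = 2.98692…
r ≈ ln(R0)/T = ln(0.9713)/2.98692… = -0.00975… → -0.010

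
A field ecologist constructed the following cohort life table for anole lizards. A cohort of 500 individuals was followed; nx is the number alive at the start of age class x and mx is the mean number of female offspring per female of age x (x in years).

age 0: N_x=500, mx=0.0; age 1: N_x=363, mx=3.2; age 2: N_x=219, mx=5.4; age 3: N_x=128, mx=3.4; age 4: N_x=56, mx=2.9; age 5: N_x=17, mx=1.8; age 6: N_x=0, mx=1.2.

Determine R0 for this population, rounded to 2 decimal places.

5.94

lx = nx/n0 = nx/500: 1, 0.726, 0.438, 0.256, 0.112, 0.034, 0
lx·mx by age: 0, 2.3232, 2.3652, 0.8704, 0.3248, 0.0612, 0
R0 = Σ lx·mx = 5.9448 → 5.94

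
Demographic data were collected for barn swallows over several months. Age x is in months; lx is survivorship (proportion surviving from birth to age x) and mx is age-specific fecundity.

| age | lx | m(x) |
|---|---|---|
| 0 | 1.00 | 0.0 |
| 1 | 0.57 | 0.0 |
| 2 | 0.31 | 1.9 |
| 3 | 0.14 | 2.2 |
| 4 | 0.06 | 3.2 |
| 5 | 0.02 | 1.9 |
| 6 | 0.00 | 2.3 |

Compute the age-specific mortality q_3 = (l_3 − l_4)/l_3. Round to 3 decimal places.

0.571

q_3 = (l_3 − l_4) / l_3 = (0.14 − 0.06) / 0.14
     = 0.08 / 0.14 = 0.571429… → 0.571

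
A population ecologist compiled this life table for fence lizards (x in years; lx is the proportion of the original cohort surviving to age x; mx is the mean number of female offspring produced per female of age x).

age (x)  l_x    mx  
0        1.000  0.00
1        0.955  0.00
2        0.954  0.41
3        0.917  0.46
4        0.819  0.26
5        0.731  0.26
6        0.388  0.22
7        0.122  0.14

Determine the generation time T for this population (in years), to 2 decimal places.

lx·mx: 0, 0, 0.39114, 0.42182, 0.21294, 0.19006, 0.08536, 0.01708 → R0 = 1.3184
x·lx·mx: 0, 0, 0.78228, 1.26546, 0.85176, 0.9503, 0.51216, 0.11956 → Σ = 4.48152
T = 4.48152 / 1.3184 = 3.399211… → 3.40

3.40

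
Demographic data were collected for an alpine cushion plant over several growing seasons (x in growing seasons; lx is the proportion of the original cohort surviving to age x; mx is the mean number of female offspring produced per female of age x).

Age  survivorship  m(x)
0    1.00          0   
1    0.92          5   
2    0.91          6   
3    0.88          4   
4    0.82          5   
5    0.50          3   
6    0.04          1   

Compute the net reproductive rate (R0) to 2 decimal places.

19.22

lx·mx by age: 0, 4.6, 5.46, 3.52, 4.1, 1.5, 0.04
R0 = Σ lx·mx = 19.22 → 19.22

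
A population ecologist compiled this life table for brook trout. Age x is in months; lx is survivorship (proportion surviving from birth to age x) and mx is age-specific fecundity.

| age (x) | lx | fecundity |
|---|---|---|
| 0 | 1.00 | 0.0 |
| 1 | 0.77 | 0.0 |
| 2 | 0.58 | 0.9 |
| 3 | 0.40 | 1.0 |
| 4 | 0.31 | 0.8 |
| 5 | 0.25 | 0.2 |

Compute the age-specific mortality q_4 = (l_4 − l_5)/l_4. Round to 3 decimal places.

0.194

q_4 = (l_4 − l_5) / l_4 = (0.31 − 0.25) / 0.31
     = 0.06 / 0.31 = 0.193548… → 0.194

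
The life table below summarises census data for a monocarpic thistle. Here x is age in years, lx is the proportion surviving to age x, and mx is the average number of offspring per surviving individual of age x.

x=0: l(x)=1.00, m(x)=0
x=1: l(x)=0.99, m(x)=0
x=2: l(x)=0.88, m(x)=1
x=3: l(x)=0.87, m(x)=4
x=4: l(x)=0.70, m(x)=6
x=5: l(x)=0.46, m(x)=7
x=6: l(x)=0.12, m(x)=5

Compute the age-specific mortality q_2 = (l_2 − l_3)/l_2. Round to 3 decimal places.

0.011

q_2 = (l_2 − l_3) / l_2 = (0.88 − 0.87) / 0.88
     = 0.01 / 0.88 = 0.011364… → 0.011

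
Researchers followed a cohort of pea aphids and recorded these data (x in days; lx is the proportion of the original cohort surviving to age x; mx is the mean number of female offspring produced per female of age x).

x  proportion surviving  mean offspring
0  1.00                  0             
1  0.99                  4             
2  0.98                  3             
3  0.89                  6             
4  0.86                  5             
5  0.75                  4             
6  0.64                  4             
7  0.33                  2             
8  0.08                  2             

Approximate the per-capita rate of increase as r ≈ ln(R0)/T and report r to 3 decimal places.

0.905

R0 = Σ lx·mx = 0 + 3.96 + 2.94 + 5.34 + 4.3 + 3 + 2.56 + 0.66 + 0.16 = 22.92
Σ x·lx·mx = 79.32; T = 79.32/22.92 = 3.46073…
r ≈ ln(R0)/T = ln(22.92)/3.46073… = 0.90501… → 0.905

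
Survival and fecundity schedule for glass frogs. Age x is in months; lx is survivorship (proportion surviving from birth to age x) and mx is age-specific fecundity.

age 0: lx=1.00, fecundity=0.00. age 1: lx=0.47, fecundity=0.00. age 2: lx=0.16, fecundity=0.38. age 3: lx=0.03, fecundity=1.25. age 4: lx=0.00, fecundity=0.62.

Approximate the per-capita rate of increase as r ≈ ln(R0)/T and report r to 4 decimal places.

R0 = Σ lx·mx = 0 + 0 + 0.0608 + 0.0375 + 0 = 0.0983
Σ x·lx·mx = 0.2341; T = 0.2341/0.0983 = 2.38149…
r ≈ ln(R0)/T = ln(0.0983)/2.38149… = -0.974069… → -0.9741

-0.9741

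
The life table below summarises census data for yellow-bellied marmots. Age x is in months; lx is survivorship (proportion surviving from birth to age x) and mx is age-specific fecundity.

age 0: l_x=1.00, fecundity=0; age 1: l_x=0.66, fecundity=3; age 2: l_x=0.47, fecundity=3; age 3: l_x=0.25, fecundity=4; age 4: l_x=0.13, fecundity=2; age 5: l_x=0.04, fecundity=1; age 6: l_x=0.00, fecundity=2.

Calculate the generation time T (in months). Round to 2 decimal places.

lx·mx: 0, 1.98, 1.41, 1, 0.26, 0.04, 0 → R0 = 4.69
x·lx·mx: 0, 1.98, 2.82, 3, 1.04, 0.2, 0 → Σ = 9.04
T = 9.04 / 4.69 = 1.927505… → 1.93

1.93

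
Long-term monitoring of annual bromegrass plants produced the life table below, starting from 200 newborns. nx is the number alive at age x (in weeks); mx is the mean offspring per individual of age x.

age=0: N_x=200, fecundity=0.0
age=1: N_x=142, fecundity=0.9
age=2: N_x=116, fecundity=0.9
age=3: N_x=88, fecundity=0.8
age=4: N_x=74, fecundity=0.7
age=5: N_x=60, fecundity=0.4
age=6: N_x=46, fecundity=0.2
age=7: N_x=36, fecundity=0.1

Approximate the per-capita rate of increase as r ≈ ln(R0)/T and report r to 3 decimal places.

lx = nx/n0 = nx/200: 1, 0.71, 0.58, 0.44, 0.37, 0.3, 0.23, 0.18
R0 = Σ lx·mx = 0 + 0.639 + 0.522 + 0.352 + 0.259 + 0.12 + 0.046 + 0.018 = 1.956
Σ x·lx·mx = 4.777; T = 4.777/1.956 = 2.44223…
r ≈ ln(R0)/T = ln(1.956)/2.44223… = 0.27471… → 0.275

0.275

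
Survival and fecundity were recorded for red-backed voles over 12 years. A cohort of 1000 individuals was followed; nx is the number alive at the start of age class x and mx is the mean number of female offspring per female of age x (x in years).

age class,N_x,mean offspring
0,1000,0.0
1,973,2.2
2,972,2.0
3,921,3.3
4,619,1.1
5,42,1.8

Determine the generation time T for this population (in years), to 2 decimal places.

lx = nx/n0 = nx/1000: 1, 0.973, 0.972, 0.921, 0.619, 0.042
lx·mx: 0, 2.1406, 1.944, 3.0393, 0.6809, 0.0756 → R0 = 7.8804
x·lx·mx: 0, 2.1406, 3.888, 9.1179, 2.7236, 0.378 → Σ = 18.2481
T = 18.2481 / 7.8804 = 2.315631… → 2.32

2.32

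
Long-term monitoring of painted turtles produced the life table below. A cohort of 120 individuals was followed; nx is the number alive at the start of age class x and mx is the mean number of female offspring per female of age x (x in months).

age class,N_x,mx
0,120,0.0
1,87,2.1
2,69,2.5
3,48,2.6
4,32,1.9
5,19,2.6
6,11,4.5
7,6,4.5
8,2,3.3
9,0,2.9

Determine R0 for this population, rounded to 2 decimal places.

lx = nx/n0 = nx/120: 1, 0.725, 0.575, 0.4, 0.26667…, 0.15833…, 0.09167…, 0.05, 0.01667…, 0
lx·mx by age: 0, 1.5225, 1.4375, 1.04, 0.506667…, 0.411667…, 0.4125…, 0.225, 0.055…, 0
R0 = Σ lx·mx = 5.610833… → 5.61

5.61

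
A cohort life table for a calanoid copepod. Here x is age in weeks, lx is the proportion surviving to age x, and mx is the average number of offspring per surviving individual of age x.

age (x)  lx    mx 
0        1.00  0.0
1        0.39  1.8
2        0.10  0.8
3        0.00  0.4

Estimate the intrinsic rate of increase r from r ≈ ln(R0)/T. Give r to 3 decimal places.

R0 = Σ lx·mx = 0 + 0.702 + 0.08 + 0 = 0.782
Σ x·lx·mx = 0.862; T = 0.862/0.782 = 1.1023…
r ≈ ln(R0)/T = ln(0.782)/1.1023… = -0.22308… → -0.223

-0.223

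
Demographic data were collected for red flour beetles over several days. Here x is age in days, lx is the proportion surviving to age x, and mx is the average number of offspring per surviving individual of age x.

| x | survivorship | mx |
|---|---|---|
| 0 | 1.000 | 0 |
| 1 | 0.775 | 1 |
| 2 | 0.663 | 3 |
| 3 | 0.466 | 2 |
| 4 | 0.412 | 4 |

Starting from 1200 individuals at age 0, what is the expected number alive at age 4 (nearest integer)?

Expected survivors = N0 · l_4 = 1200 × 0.412 = 494.4 → 494

494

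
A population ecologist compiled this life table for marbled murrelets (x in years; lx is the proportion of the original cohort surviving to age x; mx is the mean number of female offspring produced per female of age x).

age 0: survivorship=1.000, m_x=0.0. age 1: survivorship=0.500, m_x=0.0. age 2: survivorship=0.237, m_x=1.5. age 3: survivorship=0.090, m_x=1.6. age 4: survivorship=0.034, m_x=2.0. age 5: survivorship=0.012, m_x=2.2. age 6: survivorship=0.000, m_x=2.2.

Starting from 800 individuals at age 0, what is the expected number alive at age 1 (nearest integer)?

400

Expected survivors = N0 · l_1 = 800 × 0.500 = 400 → 400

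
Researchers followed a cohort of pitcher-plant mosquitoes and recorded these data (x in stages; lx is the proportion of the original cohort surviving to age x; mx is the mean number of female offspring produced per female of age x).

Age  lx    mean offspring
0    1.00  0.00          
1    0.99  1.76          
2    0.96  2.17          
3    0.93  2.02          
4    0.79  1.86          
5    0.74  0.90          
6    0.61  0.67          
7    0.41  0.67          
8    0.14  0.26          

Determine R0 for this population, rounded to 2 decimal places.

lx·mx by age: 0, 1.7424, 2.0832, 1.8786, 1.4694, 0.666, 0.4087, 0.2747, 0.0364
R0 = Σ lx·mx = 8.5594 → 8.56

8.56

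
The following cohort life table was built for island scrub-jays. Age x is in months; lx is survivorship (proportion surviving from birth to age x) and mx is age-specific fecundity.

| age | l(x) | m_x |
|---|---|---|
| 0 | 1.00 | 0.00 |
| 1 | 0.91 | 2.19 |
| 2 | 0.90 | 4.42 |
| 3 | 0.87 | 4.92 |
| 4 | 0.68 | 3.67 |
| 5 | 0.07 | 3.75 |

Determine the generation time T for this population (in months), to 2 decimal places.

lx·mx: 0, 1.9929, 3.978, 4.2804, 2.4956, 0.2625 → R0 = 13.0094
x·lx·mx: 0, 1.9929, 7.956, 12.8412, 9.9824, 1.3125 → Σ = 34.085
T = 34.085 / 13.0094 = 2.620029… → 2.62

2.62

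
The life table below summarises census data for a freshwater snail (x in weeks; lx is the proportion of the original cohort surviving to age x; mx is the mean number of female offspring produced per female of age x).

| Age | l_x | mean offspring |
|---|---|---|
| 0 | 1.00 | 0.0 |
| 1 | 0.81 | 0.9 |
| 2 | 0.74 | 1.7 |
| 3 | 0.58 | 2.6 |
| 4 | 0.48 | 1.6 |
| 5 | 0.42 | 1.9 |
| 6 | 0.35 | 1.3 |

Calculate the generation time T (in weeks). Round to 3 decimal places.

lx·mx: 0, 0.729, 1.258, 1.508, 0.768, 0.798, 0.455 → R0 = 5.516
x·lx·mx: 0, 0.729, 2.516, 4.524, 3.072, 3.99, 2.73 → Σ = 17.561
T = 17.561 / 5.516 = 3.183648… → 3.184

3.184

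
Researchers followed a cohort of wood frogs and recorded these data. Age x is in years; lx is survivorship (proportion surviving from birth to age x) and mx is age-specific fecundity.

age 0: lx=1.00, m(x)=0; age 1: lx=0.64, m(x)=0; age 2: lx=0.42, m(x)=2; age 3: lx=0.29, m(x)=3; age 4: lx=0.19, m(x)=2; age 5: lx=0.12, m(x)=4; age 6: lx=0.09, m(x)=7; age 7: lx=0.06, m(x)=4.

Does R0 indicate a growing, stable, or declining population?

growing

R0 = Σ lx·mx = 0 + 0 + 0.84 + 0.87 + 0.38 + 0.48 + 0.63 + 0.24 = 3.44
R0 > 1, so the population is growing.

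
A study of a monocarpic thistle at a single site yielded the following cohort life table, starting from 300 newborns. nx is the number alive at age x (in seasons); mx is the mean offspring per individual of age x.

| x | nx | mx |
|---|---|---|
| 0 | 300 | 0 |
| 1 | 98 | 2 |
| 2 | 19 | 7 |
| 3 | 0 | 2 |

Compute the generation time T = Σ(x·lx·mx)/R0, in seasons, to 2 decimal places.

lx = nx/n0 = nx/300: 1, 0.32667…, 0.06333…, 0
lx·mx: 0, 0.653333…, 0.443333…, 0 → R0 = 1.096667…
x·lx·mx: 0, 0.653333…, 0.886667…, 0 → Σ = 1.54…
T = 1.54… / 1.096667… = 1.404255… → 1.40

1.40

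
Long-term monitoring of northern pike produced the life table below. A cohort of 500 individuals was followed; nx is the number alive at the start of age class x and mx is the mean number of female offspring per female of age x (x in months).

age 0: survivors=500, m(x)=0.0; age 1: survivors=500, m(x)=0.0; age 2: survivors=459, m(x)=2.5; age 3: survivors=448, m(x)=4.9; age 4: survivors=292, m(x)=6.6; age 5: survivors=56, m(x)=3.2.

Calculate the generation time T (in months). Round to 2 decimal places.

lx = nx/n0 = nx/500: 1, 1, 0.918, 0.896, 0.584, 0.112
lx·mx: 0, 0, 2.295, 4.3904, 3.8544, 0.3584 → R0 = 10.8982
x·lx·mx: 0, 0, 4.59, 13.1712, 15.4176, 1.792 → Σ = 34.9708
T = 34.9708 / 10.8982 = 3.20886… → 3.21

3.21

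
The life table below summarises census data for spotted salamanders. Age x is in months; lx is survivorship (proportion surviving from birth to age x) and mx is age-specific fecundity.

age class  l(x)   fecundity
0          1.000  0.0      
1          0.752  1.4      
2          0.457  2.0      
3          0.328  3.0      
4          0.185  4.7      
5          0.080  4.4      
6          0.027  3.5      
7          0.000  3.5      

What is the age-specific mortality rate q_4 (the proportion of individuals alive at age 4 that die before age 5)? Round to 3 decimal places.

0.568

q_4 = (l_4 − l_5) / l_4 = (0.185 − 0.08) / 0.185
     = 0.105 / 0.185 = 0.567568… → 0.568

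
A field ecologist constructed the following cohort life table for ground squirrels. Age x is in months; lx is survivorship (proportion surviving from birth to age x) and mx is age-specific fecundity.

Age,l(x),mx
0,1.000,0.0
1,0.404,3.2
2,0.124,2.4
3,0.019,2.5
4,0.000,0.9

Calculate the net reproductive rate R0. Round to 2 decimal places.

1.64

lx·mx by age: 0, 1.2928, 0.2976, 0.0475, 0
R0 = Σ lx·mx = 1.6379 → 1.64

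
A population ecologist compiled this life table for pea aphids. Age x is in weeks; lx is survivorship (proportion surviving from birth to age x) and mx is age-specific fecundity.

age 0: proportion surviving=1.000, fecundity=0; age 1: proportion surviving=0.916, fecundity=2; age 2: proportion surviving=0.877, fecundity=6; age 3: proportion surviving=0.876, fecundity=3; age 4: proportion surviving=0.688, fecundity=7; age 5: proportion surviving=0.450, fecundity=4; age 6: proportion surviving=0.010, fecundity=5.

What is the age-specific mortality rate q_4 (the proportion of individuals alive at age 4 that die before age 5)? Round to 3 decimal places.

q_4 = (l_4 − l_5) / l_4 = (0.688 − 0.45) / 0.688
     = 0.238 / 0.688 = 0.34593… → 0.346

0.346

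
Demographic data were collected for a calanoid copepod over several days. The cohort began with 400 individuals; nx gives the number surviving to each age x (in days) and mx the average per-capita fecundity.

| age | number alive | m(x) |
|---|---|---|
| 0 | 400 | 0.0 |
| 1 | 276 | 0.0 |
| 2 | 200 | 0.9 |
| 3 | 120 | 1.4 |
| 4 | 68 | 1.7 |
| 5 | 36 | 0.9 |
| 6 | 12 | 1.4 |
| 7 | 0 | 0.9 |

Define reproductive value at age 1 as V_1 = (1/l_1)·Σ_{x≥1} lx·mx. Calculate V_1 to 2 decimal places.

1.86

lx = nx/n0 = nx/400: 1, 0.69, 0.5, 0.3, 0.17, 0.09, 0.03, 0
lx·mx for x ≥ 1: 0, 0.45, 0.42, 0.289, 0.081, 0.042, 0 → sum = 1.282
V_1 = 1.282 / l_1 = 1.282 / 0.69 = 1.857971… → 1.86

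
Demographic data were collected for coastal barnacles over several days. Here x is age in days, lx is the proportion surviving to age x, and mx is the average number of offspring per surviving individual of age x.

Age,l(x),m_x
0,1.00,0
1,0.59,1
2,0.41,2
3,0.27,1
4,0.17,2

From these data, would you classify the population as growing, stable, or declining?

R0 = Σ lx·mx = 0 + 0.59 + 0.82 + 0.27 + 0.34 = 2.02
R0 > 1, so the population is growing.

growing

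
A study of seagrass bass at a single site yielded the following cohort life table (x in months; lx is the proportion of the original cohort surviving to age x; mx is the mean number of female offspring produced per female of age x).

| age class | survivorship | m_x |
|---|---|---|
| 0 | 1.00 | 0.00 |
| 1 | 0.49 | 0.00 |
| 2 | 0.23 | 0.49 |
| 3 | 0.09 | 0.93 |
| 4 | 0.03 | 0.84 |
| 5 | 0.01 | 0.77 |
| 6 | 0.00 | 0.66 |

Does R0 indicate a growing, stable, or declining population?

declining

R0 = Σ lx·mx = 0 + 0 + 0.1127 + 0.0837 + 0.0252 + 0.0077 + 0 = 0.2293
R0 < 1, so the population is declining.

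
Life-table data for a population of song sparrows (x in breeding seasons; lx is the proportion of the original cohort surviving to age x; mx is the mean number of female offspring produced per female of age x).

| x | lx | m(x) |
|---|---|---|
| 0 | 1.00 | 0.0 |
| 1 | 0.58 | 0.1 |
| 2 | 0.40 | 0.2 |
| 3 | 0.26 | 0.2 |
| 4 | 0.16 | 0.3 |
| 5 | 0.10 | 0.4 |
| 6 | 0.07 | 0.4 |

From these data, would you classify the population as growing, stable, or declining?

R0 = Σ lx·mx = 0 + 0.058 + 0.08 + 0.052 + 0.048 + 0.04 + 0.028 = 0.306
R0 < 1, so the population is declining.

declining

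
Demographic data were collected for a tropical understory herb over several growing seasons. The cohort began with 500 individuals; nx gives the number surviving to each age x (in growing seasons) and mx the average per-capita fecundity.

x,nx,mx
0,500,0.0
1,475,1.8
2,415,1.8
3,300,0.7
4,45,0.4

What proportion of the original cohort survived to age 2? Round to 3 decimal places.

0.830

l_2 = n_2/n_0 = 415/500 = 0.83 → 0.830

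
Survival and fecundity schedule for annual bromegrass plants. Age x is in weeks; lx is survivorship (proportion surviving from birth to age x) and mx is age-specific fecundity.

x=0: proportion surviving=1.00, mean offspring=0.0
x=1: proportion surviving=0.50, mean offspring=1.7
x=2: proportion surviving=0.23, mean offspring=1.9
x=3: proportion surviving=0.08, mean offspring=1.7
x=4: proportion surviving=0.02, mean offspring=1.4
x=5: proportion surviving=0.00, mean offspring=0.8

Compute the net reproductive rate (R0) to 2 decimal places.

1.45

lx·mx by age: 0, 0.85, 0.437, 0.136, 0.028, 0
R0 = Σ lx·mx = 1.451 → 1.45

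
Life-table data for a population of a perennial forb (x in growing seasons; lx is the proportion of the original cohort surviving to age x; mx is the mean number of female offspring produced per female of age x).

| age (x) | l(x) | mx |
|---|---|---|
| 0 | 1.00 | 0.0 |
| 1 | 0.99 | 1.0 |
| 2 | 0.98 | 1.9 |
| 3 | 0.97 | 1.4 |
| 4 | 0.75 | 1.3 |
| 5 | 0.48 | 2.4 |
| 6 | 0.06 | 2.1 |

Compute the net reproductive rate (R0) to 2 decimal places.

6.46

lx·mx by age: 0, 0.99, 1.862, 1.358, 0.975, 1.152, 0.126
R0 = Σ lx·mx = 6.463 → 6.46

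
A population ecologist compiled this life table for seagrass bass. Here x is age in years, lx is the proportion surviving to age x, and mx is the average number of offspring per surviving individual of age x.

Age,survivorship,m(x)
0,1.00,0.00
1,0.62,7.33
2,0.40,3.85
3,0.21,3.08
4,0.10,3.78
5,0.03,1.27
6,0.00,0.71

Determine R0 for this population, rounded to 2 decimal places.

7.15

lx·mx by age: 0, 4.5446, 1.54, 0.6468, 0.378, 0.0381, 0
R0 = Σ lx·mx = 7.1475 → 7.15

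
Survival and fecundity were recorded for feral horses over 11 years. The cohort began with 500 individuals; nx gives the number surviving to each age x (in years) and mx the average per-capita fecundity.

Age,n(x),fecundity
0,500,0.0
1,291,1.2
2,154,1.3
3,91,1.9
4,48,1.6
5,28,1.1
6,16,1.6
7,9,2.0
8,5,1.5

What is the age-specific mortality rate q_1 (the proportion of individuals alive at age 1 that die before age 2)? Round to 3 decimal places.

lx = nx/n0 = nx/500: 1, 0.582, 0.308, 0.182, 0.096, 0.056, 0.032, 0.018, 0.01
q_1 = (l_1 − l_2) / l_1 = (0.582 − 0.308) / 0.582
     = 0.274 / 0.582 = 0.47079… → 0.471

0.471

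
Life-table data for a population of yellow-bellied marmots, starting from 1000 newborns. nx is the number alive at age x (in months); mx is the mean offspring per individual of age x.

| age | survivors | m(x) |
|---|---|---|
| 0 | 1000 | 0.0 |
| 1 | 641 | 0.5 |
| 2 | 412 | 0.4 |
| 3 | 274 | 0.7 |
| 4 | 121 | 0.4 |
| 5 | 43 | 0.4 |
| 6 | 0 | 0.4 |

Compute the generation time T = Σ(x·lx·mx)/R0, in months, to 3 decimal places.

lx = nx/n0 = nx/1000: 1, 0.641, 0.412, 0.274, 0.121, 0.043, 0
lx·mx: 0, 0.3205, 0.1648, 0.1918, 0.0484, 0.0172, 0 → R0 = 0.7427
x·lx·mx: 0, 0.3205, 0.3296, 0.5754, 0.1936, 0.086, 0 → Σ = 1.5051
T = 1.5051 / 0.7427 = 2.026525… → 2.027

2.027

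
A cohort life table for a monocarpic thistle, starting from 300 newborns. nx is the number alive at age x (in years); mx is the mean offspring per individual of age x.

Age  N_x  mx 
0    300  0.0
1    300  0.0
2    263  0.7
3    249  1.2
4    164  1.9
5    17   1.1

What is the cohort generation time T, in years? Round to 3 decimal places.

lx = nx/n0 = nx/300: 1, 1, 0.87667…, 0.83, 0.54667…, 0.05667…
lx·mx: 0, 0, 0.613667…, 0.996, 1.038667…, 0.062333… → R0 = 2.710667…
x·lx·mx: 0, 0, 1.227333…, 2.988, 4.154667…, 0.311667… → Σ = 8.681667…
T = 8.681667… / 2.710667… = 3.202779… → 3.203

3.203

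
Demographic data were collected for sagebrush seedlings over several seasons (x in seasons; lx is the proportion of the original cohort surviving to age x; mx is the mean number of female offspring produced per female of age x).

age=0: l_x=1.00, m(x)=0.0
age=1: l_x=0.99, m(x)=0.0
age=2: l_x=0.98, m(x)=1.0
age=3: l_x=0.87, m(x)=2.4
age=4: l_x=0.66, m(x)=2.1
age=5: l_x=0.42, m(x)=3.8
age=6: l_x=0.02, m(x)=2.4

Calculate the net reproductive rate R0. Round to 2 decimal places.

6.10

lx·mx by age: 0, 0, 0.98, 2.088, 1.386, 1.596, 0.048
R0 = Σ lx·mx = 6.098 → 6.10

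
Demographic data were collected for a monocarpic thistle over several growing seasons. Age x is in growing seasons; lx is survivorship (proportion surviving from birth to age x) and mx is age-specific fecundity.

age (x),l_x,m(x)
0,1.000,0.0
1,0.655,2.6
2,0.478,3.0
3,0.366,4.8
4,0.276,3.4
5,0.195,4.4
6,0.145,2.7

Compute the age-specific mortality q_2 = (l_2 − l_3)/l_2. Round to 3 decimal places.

0.234

q_2 = (l_2 − l_3) / l_2 = (0.478 − 0.366) / 0.478
     = 0.112 / 0.478 = 0.23431… → 0.234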